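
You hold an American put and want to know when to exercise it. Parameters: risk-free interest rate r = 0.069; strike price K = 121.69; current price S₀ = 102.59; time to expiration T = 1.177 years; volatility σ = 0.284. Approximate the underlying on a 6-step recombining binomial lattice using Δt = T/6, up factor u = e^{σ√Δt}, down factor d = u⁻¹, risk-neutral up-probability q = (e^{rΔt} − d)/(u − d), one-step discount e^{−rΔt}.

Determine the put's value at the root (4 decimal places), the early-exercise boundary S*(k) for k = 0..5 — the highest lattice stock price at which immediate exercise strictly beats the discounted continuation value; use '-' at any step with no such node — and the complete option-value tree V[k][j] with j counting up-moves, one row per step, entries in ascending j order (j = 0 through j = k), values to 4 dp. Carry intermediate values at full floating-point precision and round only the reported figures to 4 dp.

params: Δt=0.19617 u=1.13404 d=0.88180 q=0.52262 e^(-rΔt)=0.98656
t_6 payoffs: 73.4578 59.6612 41.9183 19.1000 0.0000 0.0000 0.0000
t_5: node(5,0) S=54.6972 payoff=66.9928 vs cont=65.3568 → 66.9928 [stop]  node(5,1) S=70.3430 payoff=51.3470 vs cont=49.7109 → 51.3470 [stop]  node(5,2) S=90.4643 payoff=31.2257 vs cont=29.5897 → 31.2257 [stop]  node(5,3) S=116.3411 payoff=5.3489 vs cont=8.9953 → 8.9953 [wait]  node(5,4) S=149.6198 payoff=0.0000 vs cont=0.0000 → 0.0000 [wait]  node(5,5) S=192.4177 payoff=0.0000 vs cont=0.0000 → 0.0000 [wait]  ⇒ S*(5)=90.4643
t_4: node(4,0) S=62.0288 payoff=59.6612 vs cont=58.0252 → 59.6612 [stop]  node(4,1) S=79.7717 payoff=41.9183 vs cont=40.2822 → 41.9183 [stop]  node(4,2) S=102.5900 payoff=19.1000 vs cont=19.3440 → 19.3440 [wait]  node(4,3) S=131.9353 payoff=0.0000 vs cont=4.2364 → 4.2364 [wait]  node(4,4) S=169.6747 payoff=0.0000 vs cont=0.0000 → 0.0000 [wait]  ⇒ S*(4)=79.7717
t_3: node(3,0) S=70.3430 payoff=51.3470 vs cont=49.7109 → 51.3470 [stop]  node(3,1) S=90.4643 payoff=31.2257 vs cont=29.7155 → 31.2257 [stop]  node(3,2) S=116.3411 payoff=5.3489 vs cont=11.2946 → 11.2946 [wait]  node(3,3) S=149.6198 payoff=0.0000 vs cont=1.9952 → 1.9952 [wait]  ⇒ S*(3)=90.4643
t_2: node(2,0) S=79.7717 payoff=41.9183 vs cont=40.2822 → 41.9183 [stop]  node(2,1) S=102.5900 payoff=19.1000 vs cont=20.5295 → 20.5295 [wait]  node(2,2) S=131.9353 payoff=0.0000 vs cont=6.3480 → 6.3480 [wait]  ⇒ S*(2)=79.7717
t_1: node(1,0) S=90.4643 payoff=31.2257 vs cont=30.3267 → 31.2257 [stop]  node(1,1) S=116.3411 payoff=5.3489 vs cont=12.9416 → 12.9416 [wait]  ⇒ S*(1)=90.4643
t_0: node(0,0) S=102.5900 payoff=19.1000 vs cont=21.3787 → 21.3787 [wait]  ⇒ S*(0)=-

price = 21.3787
boundary = - 90.4643 79.7717 90.4643 79.7717 90.4643
tree:
21.3787
31.2257 12.9416
41.9183 20.5295 6.3480
51.3470 31.2257 11.2946 1.9952
59.6612 41.9183 19.3440 4.2364 0.0000
66.9928 51.3470 31.2257 8.9953 0.0000 0.0000
73.4578 59.6612 41.9183 19.1000 0.0000 0.0000 0.0000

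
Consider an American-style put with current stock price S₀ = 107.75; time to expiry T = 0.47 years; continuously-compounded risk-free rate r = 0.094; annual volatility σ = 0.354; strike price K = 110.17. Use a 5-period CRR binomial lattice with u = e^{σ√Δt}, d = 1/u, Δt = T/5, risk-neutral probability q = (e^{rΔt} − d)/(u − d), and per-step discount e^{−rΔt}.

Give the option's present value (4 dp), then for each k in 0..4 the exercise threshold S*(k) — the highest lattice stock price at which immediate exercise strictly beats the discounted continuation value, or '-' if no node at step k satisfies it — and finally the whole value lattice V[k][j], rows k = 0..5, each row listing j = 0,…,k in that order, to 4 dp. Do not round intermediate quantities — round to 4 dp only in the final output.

params: Δt=0.09400 u=1.11464 d=0.89715 q=0.51370 e^(-rΔt)=0.99120
t_5 payoffs: 47.5464 32.3646 13.5023 0.0000 0.0000 0.0000
t_4: node(4,0) S=69.8030 payoff=40.3670 vs cont=39.3979 → 40.3670 [stop]  node(4,1) S=86.7252 payoff=23.4448 vs cont=22.4756 → 23.4448 [stop]  node(4,2) S=107.7500 payoff=2.4200 vs cont=6.5084 → 6.5084 [wait]  node(4,3) S=133.8718 payoff=0.0000 vs cont=0.0000 → 0.0000 [wait]  node(4,4) S=166.3262 payoff=0.0000 vs cont=0.0000 → 0.0000 [wait]  ⇒ S*(4)=86.7252
t_3: node(3,0) S=77.8054 payoff=32.3646 vs cont=31.3954 → 32.3646 [stop]  node(3,1) S=96.6677 payoff=13.5023 vs cont=14.6149 → 14.6149 [wait]  node(3,2) S=120.1028 payoff=0.0000 vs cont=3.1372 → 3.1372 [wait]  node(3,3) S=149.2193 payoff=0.0000 vs cont=0.0000 → 0.0000 [wait]  ⇒ S*(3)=77.8054
t_2: node(2,0) S=86.7252 payoff=23.4448 vs cont=23.0421 → 23.4448 [stop]  node(2,1) S=107.7500 payoff=2.4200 vs cont=8.6421 → 8.6421 [wait]  node(2,2) S=133.8718 payoff=0.0000 vs cont=1.5122 → 1.5122 [wait]  ⇒ S*(2)=86.7252
t_1: node(1,0) S=96.6677 payoff=13.5023 vs cont=15.7013 → 15.7013 [wait]  node(1,1) S=120.1028 payoff=0.0000 vs cont=4.9357 → 4.9357 [wait]  ⇒ S*(1)=-
t_0: node(0,0) S=107.7500 payoff=2.4200 vs cont=10.0815 → 10.0815 [wait]  ⇒ S*(0)=-

price = 10.0815
boundary = - - 86.7252 77.8054 86.7252
tree:
10.0815
15.7013 4.9357
23.4448 8.6421 1.5122
32.3646 14.6149 3.1372 0.0000
40.3670 23.4448 6.5084 0.0000 0.0000
47.5464 32.3646 13.5023 0.0000 0.0000 0.0000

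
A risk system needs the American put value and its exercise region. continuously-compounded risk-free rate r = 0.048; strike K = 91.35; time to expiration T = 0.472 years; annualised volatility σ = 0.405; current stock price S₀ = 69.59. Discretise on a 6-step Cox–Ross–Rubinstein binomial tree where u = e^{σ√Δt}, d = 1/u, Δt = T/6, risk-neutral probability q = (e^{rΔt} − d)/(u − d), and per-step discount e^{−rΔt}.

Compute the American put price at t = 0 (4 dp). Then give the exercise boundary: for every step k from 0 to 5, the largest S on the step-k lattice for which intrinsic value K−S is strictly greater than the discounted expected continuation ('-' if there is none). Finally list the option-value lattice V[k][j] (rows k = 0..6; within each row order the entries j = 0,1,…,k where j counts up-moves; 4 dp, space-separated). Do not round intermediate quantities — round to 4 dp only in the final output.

price = 22.7102
boundary = - 62.1175 55.4474 62.1175 69.5900 77.9614
tree:
22.7102
29.2325 16.0500
35.9026 22.1497 9.7810
41.8564 29.2325 14.8976 4.4940
47.1710 35.9026 21.7600 7.8203 1.0423
51.9149 41.8564 29.2325 13.3886 2.0445 0.0000
56.1493 47.1710 35.9026 21.7600 4.0102 0.0000 0.0000

Δt=0.07867, u=1.12030, d=0.89262, q=0.48825, disc=e^(-rΔt)=0.99623
k=6 terminal: V=max(K-S,0) → 56.1493 47.1710 35.9026 21.7600 4.0102 0.0000 0.0000
k=5: j=0 S=39.4351 intr=51.9149 cont=51.5706 V=51.9149[EX]; j=1 S=49.4936 intr=41.8564 cont=41.5121 V=41.8564[EX]; j=2 S=62.1175 intr=29.2325 cont=28.8882 V=29.2325[EX]; j=3 S=77.9614 intr=13.3886 cont=13.0443 V=13.3886[EX]; j=4 S=97.8464 intr=0.0000 cont=2.0445 V=2.0445[hold]; j=5 S=122.8034 intr=0.0000 cont=0.0000 V=0.0000[hold]  S*(5)=77.9614
k=4: j=0 S=44.1790 intr=47.1710 cont=46.8267 V=47.1710[EX]; j=1 S=55.4474 intr=35.9026 cont=35.5583 V=35.9026[EX]; j=2 S=69.5900 intr=21.7600 cont=21.4157 V=21.7600[EX]; j=3 S=87.3398 intr=4.0102 cont=7.8203 V=7.8203[hold]; j=4 S=109.6169 intr=0.0000 cont=1.0423 V=1.0423[hold]  S*(4)=69.5900
k=3: j=0 S=49.4936 intr=41.8564 cont=41.5121 V=41.8564[EX]; j=1 S=62.1175 intr=29.2325 cont=28.8882 V=29.2325[EX]; j=2 S=77.9614 intr=13.3886 cont=14.8976 V=14.8976[hold]; j=3 S=97.8464 intr=0.0000 cont=4.4940 V=4.4940[hold]  S*(3)=62.1175
k=2: j=0 S=55.4474 intr=35.9026 cont=35.5583 V=35.9026[EX]; j=1 S=69.5900 intr=21.7600 cont=22.1497 V=22.1497[hold]; j=2 S=87.3398 intr=4.0102 cont=9.7810 V=9.7810[hold]  S*(2)=55.4474
k=1: j=0 S=62.1175 intr=29.2325 cont=29.0777 V=29.2325[EX]; j=1 S=77.9614 intr=13.3886 cont=16.0500 V=16.0500[hold]  S*(1)=62.1175
k=0: j=0 S=69.5900 intr=21.7600 cont=22.7102 V=22.7102[hold]  S*(0)=-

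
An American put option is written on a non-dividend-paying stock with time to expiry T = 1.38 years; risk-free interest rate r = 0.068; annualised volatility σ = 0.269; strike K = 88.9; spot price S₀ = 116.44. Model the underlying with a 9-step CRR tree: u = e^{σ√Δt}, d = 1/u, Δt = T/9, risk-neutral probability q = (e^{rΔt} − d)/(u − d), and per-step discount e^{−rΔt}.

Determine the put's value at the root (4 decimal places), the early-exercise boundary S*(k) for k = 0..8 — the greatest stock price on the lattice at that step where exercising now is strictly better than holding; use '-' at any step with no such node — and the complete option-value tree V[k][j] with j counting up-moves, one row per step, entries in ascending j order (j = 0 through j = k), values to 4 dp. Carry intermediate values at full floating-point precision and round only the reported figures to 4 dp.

Δt=0.15333  u=1.11108  d=0.90002  q=0.52335  discount=0.98963
step 9 (expiry): payoffs max(K−S,0) = 43.7782 33.1970 20.1344 4.0086 0.0000 0.0000 0.0000 0.0000 0.0000 0.0000
step 8: (k=8,j=0): S=50.1340, (K−S)⁺=38.7660, hold=37.8438 ⇒ V=38.7660 exercise | (k=8,j=1): S=61.8907, (K−S)⁺=27.0093, hold=26.0872 ⇒ V=27.0093 exercise | (k=8,j=2): S=76.4042, (K−S)⁺=12.4958, hold=11.5736 ⇒ V=12.4958 exercise | (k=8,j=3): S=94.3213, (K−S)⁺=0.0000, hold=1.8909 ⇒ V=1.8909 continue | (k=8,j=4): S=116.4400, (K−S)⁺=0.0000, hold=0.0000 ⇒ V=0.0000 continue | (k=8,j=5): S=143.7456, (K−S)⁺=0.0000, hold=0.0000 ⇒ V=0.0000 continue | (k=8,j=6): S=177.4545, (K−S)⁺=0.0000, hold=0.0000 ⇒ V=0.0000 continue | (k=8,j=7): S=219.0682, (K−S)⁺=0.0000, hold=0.0000 ⇒ V=0.0000 continue | (k=8,j=8): S=270.4405, (K−S)⁺=0.0000, hold=0.0000 ⇒ V=0.0000 continue  boundary S*=76.4042
step 7: (k=7,j=0): S=55.7030, (K−S)⁺=33.1970, hold=32.2748 ⇒ V=33.1970 exercise | (k=7,j=1): S=68.7656, (K−S)⁺=20.1344, hold=19.2123 ⇒ V=20.1344 exercise | (k=7,j=2): S=84.8914, (K−S)⁺=4.0086, hold=6.8736 ⇒ V=6.8736 continue | (k=7,j=3): S=104.7987, (K−S)⁺=0.0000, hold=0.8919 ⇒ V=0.8919 continue | (k=7,j=4): S=129.3744, (K−S)⁺=0.0000, hold=0.0000 ⇒ V=0.0000 continue | (k=7,j=5): S=159.7132, (K−S)⁺=0.0000, hold=0.0000 ⇒ V=0.0000 continue | (k=7,j=6): S=197.1665, (K−S)⁺=0.0000, hold=0.0000 ⇒ V=0.0000 continue | (k=7,j=7): S=243.4028, (K−S)⁺=0.0000, hold=0.0000 ⇒ V=0.0000 continue  boundary S*=68.7656
step 6: (k=6,j=0): S=61.8907, (K−S)⁺=27.0093, hold=26.0872 ⇒ V=27.0093 exercise | (k=6,j=1): S=76.4042, (K−S)⁺=12.4958, hold=13.0575 ⇒ V=13.0575 continue | (k=6,j=2): S=94.3213, (K−S)⁺=0.0000, hold=3.7043 ⇒ V=3.7043 continue | (k=6,j=3): S=116.4400, (K−S)⁺=0.0000, hold=0.4207 ⇒ V=0.4207 continue | (k=6,j=4): S=143.7456, (K−S)⁺=0.0000, hold=0.0000 ⇒ V=0.0000 continue | (k=6,j=5): S=177.4545, (K−S)⁺=0.0000, hold=0.0000 ⇒ V=0.0000 continue | (k=6,j=6): S=219.0682, (K−S)⁺=0.0000, hold=0.0000 ⇒ V=0.0000 continue  boundary S*=61.8907
step 5: (k=5,j=0): S=68.7656, (K−S)⁺=20.1344, hold=19.5032 ⇒ V=20.1344 exercise | (k=5,j=1): S=84.8914, (K−S)⁺=4.0086, hold=8.0778 ⇒ V=8.0778 continue | (k=5,j=2): S=104.7987, (K−S)⁺=0.0000, hold=1.9652 ⇒ V=1.9652 continue | (k=5,j=3): S=129.3744, (K−S)⁺=0.0000, hold=0.1985 ⇒ V=0.1985 continue | (k=5,j=4): S=159.7132, (K−S)⁺=0.0000, hold=0.0000 ⇒ V=0.0000 continue | (k=5,j=5): S=197.1665, (K−S)⁺=0.0000, hold=0.0000 ⇒ V=0.0000 continue  boundary S*=68.7656
step 4: (k=4,j=0): S=76.4042, (K−S)⁺=12.4958, hold=13.6812 ⇒ V=13.6812 continue | (k=4,j=1): S=94.3213, (K−S)⁺=0.0000, hold=4.8282 ⇒ V=4.8282 continue | (k=4,j=2): S=116.4400, (K−S)⁺=0.0000, hold=1.0298 ⇒ V=1.0298 continue | (k=4,j=3): S=143.7456, (K−S)⁺=0.0000, hold=0.0936 ⇒ V=0.0936 continue | (k=4,j=4): S=177.4545, (K−S)⁺=0.0000, hold=0.0000 ⇒ V=0.0000 continue  boundary S*=-
step 3: (k=3,j=0): S=84.8914, (K−S)⁺=4.0086, hold=8.9541 ⇒ V=8.9541 continue | (k=3,j=1): S=104.7987, (K−S)⁺=0.0000, hold=2.8108 ⇒ V=2.8108 continue | (k=3,j=2): S=129.3744, (K−S)⁺=0.0000, hold=0.5342 ⇒ V=0.5342 continue | (k=3,j=3): S=159.7132, (K−S)⁺=0.0000, hold=0.0442 ⇒ V=0.0442 continue  boundary S*=-
step 2: (k=2,j=0): S=94.3213, (K−S)⁺=0.0000, hold=5.6795 ⇒ V=5.6795 continue | (k=2,j=1): S=116.4400, (K−S)⁺=0.0000, hold=1.6026 ⇒ V=1.6026 continue | (k=2,j=2): S=143.7456, (K−S)⁺=0.0000, hold=0.2749 ⇒ V=0.2749 continue  boundary S*=-
step 1: (k=1,j=0): S=104.7987, (K−S)⁺=0.0000, hold=3.5091 ⇒ V=3.5091 continue | (k=1,j=1): S=129.3744, (K−S)⁺=0.0000, hold=0.8983 ⇒ V=0.8983 continue  boundary S*=-
step 0: (k=0,j=0): S=116.4400, (K−S)⁺=0.0000, hold=2.1205 ⇒ V=2.1205 continue  boundary S*=-

price = 2.1205
boundary = - - - - - 68.7656 61.8907 68.7656 76.4042
tree:
2.1205
3.5091 0.8983
5.6795 1.6026 0.2749
8.9541 2.8108 0.5342 0.0442
13.6812 4.8282 1.0298 0.0936 0.0000
20.1344 8.0778 1.9652 0.1985 0.0000 0.0000
27.0093 13.0575 3.7043 0.4207 0.0000 0.0000 0.0000
33.1970 20.1344 6.8736 0.8919 0.0000 0.0000 0.0000 0.0000
38.7660 27.0093 12.4958 1.8909 0.0000 0.0000 0.0000 0.0000 0.0000
43.7782 33.1970 20.1344 4.0086 0.0000 0.0000 0.0000 0.0000 0.0000 0.0000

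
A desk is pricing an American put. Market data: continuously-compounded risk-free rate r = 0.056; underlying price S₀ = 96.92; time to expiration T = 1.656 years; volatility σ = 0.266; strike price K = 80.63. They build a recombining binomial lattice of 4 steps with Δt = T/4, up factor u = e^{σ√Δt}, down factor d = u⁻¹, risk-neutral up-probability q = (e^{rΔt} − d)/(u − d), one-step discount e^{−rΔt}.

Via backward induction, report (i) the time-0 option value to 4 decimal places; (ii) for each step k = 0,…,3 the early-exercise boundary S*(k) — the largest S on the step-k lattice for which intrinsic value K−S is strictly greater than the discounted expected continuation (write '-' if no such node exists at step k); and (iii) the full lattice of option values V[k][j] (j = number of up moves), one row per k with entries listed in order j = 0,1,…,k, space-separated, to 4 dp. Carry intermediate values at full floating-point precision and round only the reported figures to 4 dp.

price = 4.0672
boundary = - - - 57.9993
tree:
4.0672
7.4699 1.1763
13.3021 2.5372 0.0000
22.6307 5.4726 0.0000 0.0000
31.7544 11.8040 0.0000 0.0000 0.0000

Δt=0.41400, u=1.18667, d=0.84269, q=0.52550, disc=e^(-rΔt)=0.97708
k=4 terminal: V=max(K-S,0) → 31.7544 11.8040 0.0000 0.0000 0.0000
k=3: j=0 S=57.9993 intr=22.6307 cont=20.7829 V=22.6307[EX]; j=1 S=81.6739 intr=0.0000 cont=5.4726 V=5.4726[hold]; j=2 S=115.0122 intr=0.0000 cont=0.0000 V=0.0000[hold]; j=3 S=161.9588 intr=0.0000 cont=0.0000 V=0.0000[hold]  S*(3)=57.9993
k=2: j=0 S=68.8260 intr=11.8040 cont=13.3021 V=13.3021[hold]; j=1 S=96.9200 intr=0.0000 cont=2.5372 V=2.5372[hold]; j=2 S=136.4816 intr=0.0000 cont=0.0000 V=0.0000[hold]  S*(2)=-
k=1: j=0 S=81.6739 intr=0.0000 cont=7.4699 V=7.4699[hold]; j=1 S=115.0122 intr=0.0000 cont=1.1763 V=1.1763[hold]  S*(1)=-
k=0: j=0 S=96.9200 intr=0.0000 cont=4.0672 V=4.0672[hold]  S*(0)=-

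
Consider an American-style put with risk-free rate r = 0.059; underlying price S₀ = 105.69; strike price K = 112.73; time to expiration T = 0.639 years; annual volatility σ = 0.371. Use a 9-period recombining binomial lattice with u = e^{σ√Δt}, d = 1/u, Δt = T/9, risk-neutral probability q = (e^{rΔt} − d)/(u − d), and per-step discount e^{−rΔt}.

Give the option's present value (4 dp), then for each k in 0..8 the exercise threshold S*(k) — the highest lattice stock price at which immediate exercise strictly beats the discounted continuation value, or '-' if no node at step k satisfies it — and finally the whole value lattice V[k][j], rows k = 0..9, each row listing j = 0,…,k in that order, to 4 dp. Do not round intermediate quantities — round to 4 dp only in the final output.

params: Δt=0.07100 u=1.10391 d=0.90587 q=0.49650 e^(-rΔt)=0.99582
t_9 payoffs: 69.3149 59.8239 48.2581 34.1637 16.9883 0.0000 0.0000 0.0000 0.0000 0.0000
t_8: node(8,0) S=47.9262 payoff=64.8038 vs cont=64.3326 → 64.8038 [stop]  node(8,1) S=58.4034 payoff=54.3266 vs cont=53.8554 → 54.3266 [stop]  node(8,2) S=71.1711 payoff=41.5589 vs cont=41.0877 → 41.5589 [stop]  node(8,3) S=86.7299 payoff=26.0001 vs cont=25.5289 → 26.0001 [stop]  node(8,4) S=105.6900 payoff=7.0400 vs cont=8.5178 → 8.5178 [wait]  node(8,5) S=128.7950 payoff=0.0000 vs cont=0.0000 → 0.0000 [wait]  node(8,6) S=156.9511 payoff=0.0000 vs cont=0.0000 → 0.0000 [wait]  node(8,7) S=191.2624 payoff=0.0000 vs cont=0.0000 → 0.0000 [wait]  node(8,8) S=233.0746 payoff=0.0000 vs cont=0.0000 → 0.0000 [wait]  ⇒ S*(8)=86.7299
t_7: node(7,0) S=52.9061 payoff=59.8239 vs cont=59.3527 → 59.8239 [stop]  node(7,1) S=64.4719 payoff=48.2581 vs cont=47.7868 → 48.2581 [stop]  node(7,2) S=78.5663 payoff=34.1637 vs cont=33.6925 → 34.1637 [stop]  node(7,3) S=95.7417 payoff=16.9883 vs cont=17.2477 → 17.2477 [wait]  node(7,4) S=116.6720 payoff=0.0000 vs cont=4.2707 → 4.2707 [wait]  node(7,5) S=142.1778 payoff=0.0000 vs cont=0.0000 → 0.0000 [wait]  node(7,6) S=173.2595 payoff=0.0000 vs cont=0.0000 → 0.0000 [wait]  node(7,7) S=211.1360 payoff=0.0000 vs cont=0.0000 → 0.0000 [wait]  ⇒ S*(7)=78.5663
t_6: node(6,0) S=58.4034 payoff=54.3266 vs cont=53.8554 → 54.3266 [stop]  node(6,1) S=71.1711 payoff=41.5589 vs cont=41.0877 → 41.5589 [stop]  node(6,2) S=86.7299 payoff=26.0001 vs cont=25.6572 → 26.0001 [stop]  node(6,3) S=105.6900 payoff=7.0400 vs cont=10.7594 → 10.7594 [wait]  node(6,4) S=128.7950 payoff=0.0000 vs cont=2.1413 → 2.1413 [wait]  node(6,5) S=156.9511 payoff=0.0000 vs cont=0.0000 → 0.0000 [wait]  node(6,6) S=191.2624 payoff=0.0000 vs cont=0.0000 → 0.0000 [wait]  ⇒ S*(6)=86.7299
t_5: node(5,0) S=64.4719 payoff=48.2581 vs cont=47.7868 → 48.2581 [stop]  node(5,1) S=78.5663 payoff=34.1637 vs cont=33.6925 → 34.1637 [stop]  node(5,2) S=95.7417 payoff=16.9883 vs cont=18.3560 → 18.3560 [wait]  node(5,3) S=116.6720 payoff=0.0000 vs cont=6.4534 → 6.4534 [wait]  node(5,4) S=142.1778 payoff=0.0000 vs cont=1.0736 → 1.0736 [wait]  node(5,5) S=173.2595 payoff=0.0000 vs cont=0.0000 → 0.0000 [wait]  ⇒ S*(5)=78.5663
t_4: node(4,0) S=71.1711 payoff=41.5589 vs cont=41.0877 → 41.5589 [stop]  node(4,1) S=86.7299 payoff=26.0001 vs cont=26.2052 → 26.2052 [wait]  node(4,2) S=105.6900 payoff=7.0400 vs cont=12.3943 → 12.3943 [wait]  node(4,3) S=128.7950 payoff=0.0000 vs cont=3.7665 → 3.7665 [wait]  node(4,4) S=156.9511 payoff=0.0000 vs cont=0.5383 → 0.5383 [wait]  ⇒ S*(4)=71.1711
t_3: node(3,0) S=78.5663 payoff=34.1637 vs cont=33.7939 → 34.1637 [stop]  node(3,1) S=95.7417 payoff=16.9883 vs cont=19.2671 → 19.2671 [wait]  node(3,2) S=116.6720 payoff=0.0000 vs cont=8.0767 → 8.0767 [wait]  node(3,3) S=142.1778 payoff=0.0000 vs cont=2.1547 → 2.1547 [wait]  ⇒ S*(3)=78.5663
t_2: node(2,0) S=86.7299 payoff=26.0001 vs cont=26.6556 → 26.6556 [wait]  node(2,1) S=105.6900 payoff=7.0400 vs cont=13.6537 → 13.6537 [wait]  node(2,2) S=128.7950 payoff=0.0000 vs cont=5.1149 → 5.1149 [wait]  ⇒ S*(2)=-
t_1: node(1,0) S=95.7417 payoff=16.9883 vs cont=20.1157 → 20.1157 [wait]  node(1,1) S=116.6720 payoff=0.0000 vs cont=9.3748 → 9.3748 [wait]  ⇒ S*(1)=-
t_0: node(0,0) S=105.6900 payoff=7.0400 vs cont=14.7210 → 14.7210 [wait]  ⇒ S*(0)=-

price = 14.7210
boundary = - - - 78.5663 71.1711 78.5663 86.7299 78.5663 86.7299
tree:
14.7210
20.1157 9.3748
26.6556 13.6537 5.1149
34.1637 19.2671 8.0767 2.1547
41.5589 26.2052 12.3943 3.7665 0.5383
48.2581 34.1637 18.3560 6.4534 1.0736 0.0000
54.3266 41.5589 26.0001 10.7594 2.1413 0.0000 0.0000
59.8239 48.2581 34.1637 17.2477 4.2707 0.0000 0.0000 0.0000
64.8038 54.3266 41.5589 26.0001 8.5178 0.0000 0.0000 0.0000 0.0000
69.3149 59.8239 48.2581 34.1637 16.9883 0.0000 0.0000 0.0000 0.0000 0.0000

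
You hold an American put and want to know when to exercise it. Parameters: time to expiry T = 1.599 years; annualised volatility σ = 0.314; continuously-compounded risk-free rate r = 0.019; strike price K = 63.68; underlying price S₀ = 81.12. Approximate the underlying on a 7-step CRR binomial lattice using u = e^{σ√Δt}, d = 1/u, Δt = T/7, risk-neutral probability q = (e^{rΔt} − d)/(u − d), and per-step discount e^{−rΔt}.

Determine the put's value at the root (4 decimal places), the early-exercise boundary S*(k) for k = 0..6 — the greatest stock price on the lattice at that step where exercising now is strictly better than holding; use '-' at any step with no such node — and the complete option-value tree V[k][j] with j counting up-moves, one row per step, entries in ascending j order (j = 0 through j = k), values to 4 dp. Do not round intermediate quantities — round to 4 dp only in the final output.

Δt=0.22843  u=1.16192  d=0.86064  q=0.47699  discount=0.99567
step 7 (expiry): payoffs max(K−S,0) = 35.3077 25.3758 11.9671 0.0000 0.0000 0.0000 0.0000 0.0000
step 6: (k=6,j=0): S=32.9663, (K−S)⁺=30.7137, hold=30.4379 ⇒ V=30.7137 exercise | (k=6,j=1): S=44.5065, (K−S)⁺=19.1735, hold=18.8978 ⇒ V=19.1735 exercise | (k=6,j=2): S=60.0863, (K−S)⁺=3.5937, hold=6.2318 ⇒ V=6.2318 continue | (k=6,j=3): S=81.1200, (K−S)⁺=0.0000, hold=0.0000 ⇒ V=0.0000 continue | (k=6,j=4): S=109.5167, (K−S)⁺=0.0000, hold=0.0000 ⇒ V=0.0000 continue | (k=6,j=5): S=147.8539, (K−S)⁺=0.0000, hold=0.0000 ⇒ V=0.0000 continue | (k=6,j=6): S=199.6114, (K−S)⁺=0.0000, hold=0.0000 ⇒ V=0.0000 continue  boundary S*=44.5065
step 5: (k=5,j=0): S=38.3042, (K−S)⁺=25.3758, hold=25.1000 ⇒ V=25.3758 exercise | (k=5,j=1): S=51.7129, (K−S)⁺=11.9671, hold=12.9442 ⇒ V=12.9442 continue | (k=5,j=2): S=69.8155, (K−S)⁺=0.0000, hold=3.2452 ⇒ V=3.2452 continue | (k=5,j=3): S=94.2549, (K−S)⁺=0.0000, hold=0.0000 ⇒ V=0.0000 continue | (k=5,j=4): S=127.2497, (K−S)⁺=0.0000, hold=0.0000 ⇒ V=0.0000 continue | (k=5,j=5): S=171.7944, (K−S)⁺=0.0000, hold=0.0000 ⇒ V=0.0000 continue  boundary S*=38.3042
step 4: (k=4,j=0): S=44.5065, (K−S)⁺=19.1735, hold=19.3618 ⇒ V=19.3618 continue | (k=4,j=1): S=60.0863, (K−S)⁺=3.5937, hold=8.2818 ⇒ V=8.2818 continue | (k=4,j=2): S=81.1200, (K−S)⁺=0.0000, hold=1.6899 ⇒ V=1.6899 continue | (k=4,j=3): S=109.5167, (K−S)⁺=0.0000, hold=0.0000 ⇒ V=0.0000 continue | (k=4,j=4): S=147.8539, (K−S)⁺=0.0000, hold=0.0000 ⇒ V=0.0000 continue  boundary S*=-
step 3: (k=3,j=0): S=51.7129, (K−S)⁺=11.9671, hold=14.0158 ⇒ V=14.0158 continue | (k=3,j=1): S=69.8155, (K−S)⁺=0.0000, hold=5.1153 ⇒ V=5.1153 continue | (k=3,j=2): S=94.2549, (K−S)⁺=0.0000, hold=0.8800 ⇒ V=0.8800 continue | (k=3,j=3): S=127.2497, (K−S)⁺=0.0000, hold=0.0000 ⇒ V=0.0000 continue  boundary S*=-
step 2: (k=2,j=0): S=60.0863, (K−S)⁺=3.5937, hold=9.7281 ⇒ V=9.7281 continue | (k=2,j=1): S=81.1200, (K−S)⁺=0.0000, hold=3.0817 ⇒ V=3.0817 continue | (k=2,j=2): S=109.5167, (K−S)⁺=0.0000, hold=0.4583 ⇒ V=0.4583 continue  boundary S*=-
step 1: (k=1,j=0): S=69.8155, (K−S)⁺=0.0000, hold=6.5294 ⇒ V=6.5294 continue | (k=1,j=1): S=94.2549, (K−S)⁺=0.0000, hold=1.8224 ⇒ V=1.8224 continue  boundary S*=-
step 0: (k=0,j=0): S=81.1200, (K−S)⁺=0.0000, hold=4.2657 ⇒ V=4.2657 continue  boundary S*=-

price = 4.2657
boundary = - - - - - 38.3042 44.5065
tree:
4.2657
6.5294 1.8224
9.7281 3.0817 0.4583
14.0158 5.1153 0.8800 0.0000
19.3618 8.2818 1.6899 0.0000 0.0000
25.3758 12.9442 3.2452 0.0000 0.0000 0.0000
30.7137 19.1735 6.2318 0.0000 0.0000 0.0000 0.0000
35.3077 25.3758 11.9671 0.0000 0.0000 0.0000 0.0000 0.0000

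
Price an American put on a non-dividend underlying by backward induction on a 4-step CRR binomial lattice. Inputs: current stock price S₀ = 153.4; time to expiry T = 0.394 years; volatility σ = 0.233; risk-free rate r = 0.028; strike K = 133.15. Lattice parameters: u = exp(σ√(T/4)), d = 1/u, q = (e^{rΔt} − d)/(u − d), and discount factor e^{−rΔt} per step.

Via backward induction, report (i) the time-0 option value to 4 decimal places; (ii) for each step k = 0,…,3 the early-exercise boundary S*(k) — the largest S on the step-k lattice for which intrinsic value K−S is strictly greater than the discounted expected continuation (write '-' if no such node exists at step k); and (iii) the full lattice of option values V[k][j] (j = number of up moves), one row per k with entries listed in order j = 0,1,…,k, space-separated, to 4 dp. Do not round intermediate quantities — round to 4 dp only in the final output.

Δt=0.09850, u=1.07587, d=0.92948, q=0.50059, disc=e^(-rΔt)=0.99725
k=4 terminal: V=max(K-S,0) → 18.6536 0.6217 0.0000 0.0000 0.0000
k=3: j=0 S=123.1828 intr=9.9672 cont=9.6004 V=9.9672[EX]; j=1 S=142.5827 intr=0.0000 cont=0.3096 V=0.3096[hold]; j=2 S=165.0379 intr=0.0000 cont=0.0000 V=0.0000[hold]; j=3 S=191.0295 intr=0.0000 cont=0.0000 V=0.0000[hold]  S*(3)=123.1828
k=2: j=0 S=132.5283 intr=0.6217 cont=5.1185 V=5.1185[hold]; j=1 S=153.4000 intr=0.0000 cont=0.1542 V=0.1542[hold]; j=2 S=177.5588 intr=0.0000 cont=0.0000 V=0.0000[hold]  S*(2)=-
k=1: j=0 S=142.5827 intr=0.0000 cont=2.6262 V=2.6262[hold]; j=1 S=165.0379 intr=0.0000 cont=0.0768 V=0.0768[hold]  S*(1)=-
k=0: j=0 S=153.4000 intr=0.0000 cont=1.3463 V=1.3463[hold]  S*(0)=-

price = 1.3463
boundary = - - - 123.1828
tree:
1.3463
2.6262 0.0768
5.1185 0.1542 0.0000
9.9672 0.3096 0.0000 0.0000
18.6536 0.6217 0.0000 0.0000 0.0000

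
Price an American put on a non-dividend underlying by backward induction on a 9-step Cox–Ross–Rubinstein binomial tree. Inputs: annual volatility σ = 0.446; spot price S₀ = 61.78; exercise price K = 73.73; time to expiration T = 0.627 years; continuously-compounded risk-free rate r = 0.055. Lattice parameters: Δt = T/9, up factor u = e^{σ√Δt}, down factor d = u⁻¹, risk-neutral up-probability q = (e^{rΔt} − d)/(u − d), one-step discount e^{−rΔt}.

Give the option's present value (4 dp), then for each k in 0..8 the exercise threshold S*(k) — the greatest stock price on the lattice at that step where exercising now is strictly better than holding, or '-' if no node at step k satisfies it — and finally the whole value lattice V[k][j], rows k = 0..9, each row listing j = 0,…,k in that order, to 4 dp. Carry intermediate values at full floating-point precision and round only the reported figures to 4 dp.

Δt=0.06967  u=1.12493  d=0.88895  q=0.48687  discount=0.99618
step 9 (expiry): payoffs max(K−S,0) = 52.3147 46.6297 39.4355 30.3316 18.8109 4.2319 0.0000 0.0000 0.0000 0.0000
step 8: (k=8,j=0): S=24.0907, (K−S)⁺=49.6393, hold=49.3573 ⇒ V=49.6393 exercise | (k=8,j=1): S=30.4859, (K−S)⁺=43.2441, hold=42.9621 ⇒ V=43.2441 exercise | (k=8,j=2): S=38.5788, (K−S)⁺=35.1512, hold=34.8692 ⇒ V=35.1512 exercise | (k=8,j=3): S=48.8201, (K−S)⁺=24.9099, hold=24.6280 ⇒ V=24.9099 exercise | (k=8,j=4): S=61.7800, (K−S)⁺=11.9500, hold=11.6680 ⇒ V=11.9500 exercise | (k=8,j=5): S=78.1803, (K−S)⁺=0.0000, hold=2.1632 ⇒ V=2.1632 continue | (k=8,j=6): S=98.9344, (K−S)⁺=0.0000, hold=0.0000 ⇒ V=0.0000 continue | (k=8,j=7): S=125.1978, (K−S)⁺=0.0000, hold=0.0000 ⇒ V=0.0000 continue | (k=8,j=8): S=158.4333, (K−S)⁺=0.0000, hold=0.0000 ⇒ V=0.0000 continue  boundary S*=61.7800
step 7: (k=7,j=0): S=27.1003, (K−S)⁺=46.6297, hold=46.3477 ⇒ V=46.6297 exercise | (k=7,j=1): S=34.2945, (K−S)⁺=39.4355, hold=39.1536 ⇒ V=39.4355 exercise | (k=7,j=2): S=43.3984, (K−S)⁺=30.3316, hold=30.0497 ⇒ V=30.3316 exercise | (k=7,j=3): S=54.9191, (K−S)⁺=18.8109, hold=18.5290 ⇒ V=18.8109 exercise | (k=7,j=4): S=69.4981, (K−S)⁺=4.2319, hold=7.1576 ⇒ V=7.1576 continue | (k=7,j=5): S=87.9473, (K−S)⁺=0.0000, hold=1.1058 ⇒ V=1.1058 continue | (k=7,j=6): S=111.2940, (K−S)⁺=0.0000, hold=0.0000 ⇒ V=0.0000 continue | (k=7,j=7): S=140.8386, (K−S)⁺=0.0000, hold=0.0000 ⇒ V=0.0000 continue  boundary S*=54.9191
step 6: (k=6,j=0): S=30.4859, (K−S)⁺=43.2441, hold=42.9621 ⇒ V=43.2441 exercise | (k=6,j=1): S=38.5788, (K−S)⁺=35.1512, hold=34.8692 ⇒ V=35.1512 exercise | (k=6,j=2): S=48.8201, (K−S)⁺=24.9099, hold=24.6280 ⇒ V=24.9099 exercise | (k=6,j=3): S=61.7800, (K−S)⁺=11.9500, hold=13.0870 ⇒ V=13.0870 continue | (k=6,j=4): S=78.1803, (K−S)⁺=0.0000, hold=4.1950 ⇒ V=4.1950 continue | (k=6,j=5): S=98.9344, (K−S)⁺=0.0000, hold=0.5652 ⇒ V=0.5652 continue | (k=6,j=6): S=125.1978, (K−S)⁺=0.0000, hold=0.0000 ⇒ V=0.0000 continue  boundary S*=48.8201
step 5: (k=5,j=0): S=34.2945, (K−S)⁺=39.4355, hold=39.1536 ⇒ V=39.4355 exercise | (k=5,j=1): S=43.3984, (K−S)⁺=30.3316, hold=30.0497 ⇒ V=30.3316 exercise | (k=5,j=2): S=54.9191, (K−S)⁺=18.8109, hold=19.0804 ⇒ V=19.0804 continue | (k=5,j=3): S=69.4981, (K−S)⁺=4.2319, hold=8.7243 ⇒ V=8.7243 continue | (k=5,j=4): S=87.9473, (K−S)⁺=0.0000, hold=2.4185 ⇒ V=2.4185 continue | (k=5,j=5): S=111.2940, (K−S)⁺=0.0000, hold=0.2889 ⇒ V=0.2889 continue  boundary S*=43.3984
step 4: (k=4,j=0): S=38.5788, (K−S)⁺=35.1512, hold=34.8692 ⇒ V=35.1512 exercise | (k=4,j=1): S=48.8201, (K−S)⁺=24.9099, hold=24.7587 ⇒ V=24.9099 exercise | (k=4,j=2): S=61.7800, (K−S)⁺=11.9500, hold=13.9846 ⇒ V=13.9846 continue | (k=4,j=3): S=78.1803, (K−S)⁺=0.0000, hold=5.6325 ⇒ V=5.6325 continue | (k=4,j=4): S=98.9344, (K−S)⁺=0.0000, hold=1.3764 ⇒ V=1.3764 continue  boundary S*=48.8201
step 3: (k=3,j=0): S=43.3984, (K−S)⁺=30.3316, hold=30.0497 ⇒ V=30.3316 exercise | (k=3,j=1): S=54.9191, (K−S)⁺=18.8109, hold=19.5158 ⇒ V=19.5158 continue | (k=3,j=2): S=69.4981, (K−S)⁺=4.2319, hold=9.8803 ⇒ V=9.8803 continue | (k=3,j=3): S=87.9473, (K−S)⁺=0.0000, hold=3.5467 ⇒ V=3.5467 continue  boundary S*=43.3984
step 2: (k=2,j=0): S=48.8201, (K−S)⁺=24.9099, hold=24.9698 ⇒ V=24.9698 continue | (k=2,j=1): S=61.7800, (K−S)⁺=11.9500, hold=14.7678 ⇒ V=14.7678 continue | (k=2,j=2): S=78.1803, (K−S)⁺=0.0000, hold=6.7707 ⇒ V=6.7707 continue  boundary S*=-
step 1: (k=1,j=0): S=54.9191, (K−S)⁺=18.8109, hold=19.9263 ⇒ V=19.9263 continue | (k=1,j=1): S=69.4981, (K−S)⁺=4.2319, hold=10.8326 ⇒ V=10.8326 continue  boundary S*=-
step 0: (k=0,j=0): S=61.7800, (K−S)⁺=11.9500, hold=15.4396 ⇒ V=15.4396 continue  boundary S*=-

price = 15.4396
boundary = - - - 43.3984 48.8201 43.3984 48.8201 54.9191 61.7800
tree:
15.4396
19.9263 10.8326
24.9698 14.7678 6.7707
30.3316 19.5158 9.8803 3.5467
35.1512 24.9099 13.9846 5.6325 1.3764
39.4355 30.3316 19.0804 8.7243 2.4185 0.2889
43.2441 35.1512 24.9099 13.0870 4.1950 0.5652 0.0000
46.6297 39.4355 30.3316 18.8109 7.1576 1.1058 0.0000 0.0000
49.6393 43.2441 35.1512 24.9099 11.9500 2.1632 0.0000 0.0000 0.0000
52.3147 46.6297 39.4355 30.3316 18.8109 4.2319 0.0000 0.0000 0.0000 0.0000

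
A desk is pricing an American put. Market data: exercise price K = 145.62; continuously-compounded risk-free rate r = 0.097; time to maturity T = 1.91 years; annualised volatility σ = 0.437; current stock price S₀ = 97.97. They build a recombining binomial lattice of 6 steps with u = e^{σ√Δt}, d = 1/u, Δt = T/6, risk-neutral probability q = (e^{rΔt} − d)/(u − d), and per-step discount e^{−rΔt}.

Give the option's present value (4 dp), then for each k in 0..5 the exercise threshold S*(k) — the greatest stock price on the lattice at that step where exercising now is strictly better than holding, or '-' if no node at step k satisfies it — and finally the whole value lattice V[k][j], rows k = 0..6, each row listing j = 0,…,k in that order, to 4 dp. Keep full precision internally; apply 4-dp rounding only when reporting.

price = 48.4384
boundary = - 76.5620 97.9700 76.5620 97.9700 76.5620
tree:
48.4384
69.0580 30.9807
85.7880 47.6500 16.3563
98.8622 69.0580 28.4370 5.3765
109.0795 85.7880 47.6500 11.1264 0.0000
117.0642 98.8622 69.0580 23.0255 0.0000 0.0000
123.3040 109.0795 85.7880 47.6500 0.0000 0.0000 0.0000

Δt=0.31833, u=1.27962, d=0.78148, q=0.50163, disc=e^(-rΔt)=0.96959
k=6 terminal: V=max(K-S,0) → 123.3040 109.0795 85.7880 47.6500 0.0000 0.0000 0.0000
k=5: j=0 S=28.5558 intr=117.0642 cont=112.6364 V=117.0642[EX]; j=1 S=46.7578 intr=98.8622 cont=94.4344 V=98.8622[EX]; j=2 S=76.5620 intr=69.0580 cont=64.6302 V=69.0580[EX]; j=3 S=125.3640 intr=20.2560 cont=23.0255 V=23.0255[hold]; j=4 S=205.2731 intr=0.0000 cont=0.0000 V=0.0000[hold]; j=5 S=336.1176 intr=0.0000 cont=0.0000 V=0.0000[hold]  S*(5)=76.5620
k=4: j=0 S=36.5405 intr=109.0795 cont=104.6517 V=109.0795[EX]; j=1 S=59.8320 intr=85.7880 cont=81.3602 V=85.7880[EX]; j=2 S=97.9700 intr=47.6500 cont=44.5692 V=47.6500[EX]; j=3 S=160.4177 intr=0.0000 cont=11.1264 V=11.1264[hold]; j=4 S=262.6707 intr=0.0000 cont=0.0000 V=0.0000[hold]  S*(4)=97.9700
k=3: j=0 S=46.7578 intr=98.8622 cont=94.4344 V=98.8622[EX]; j=1 S=76.5620 intr=69.0580 cont=64.6302 V=69.0580[EX]; j=2 S=125.3640 intr=20.2560 cont=28.4370 V=28.4370[hold]; j=3 S=205.2731 intr=0.0000 cont=5.3765 V=5.3765[hold]  S*(3)=76.5620
k=2: j=0 S=59.8320 intr=85.7880 cont=81.3602 V=85.7880[EX]; j=1 S=97.9700 intr=47.6500 cont=47.2012 V=47.6500[EX]; j=2 S=160.4177 intr=0.0000 cont=16.3563 V=16.3563[hold]  S*(2)=97.9700
k=1: j=0 S=76.5620 intr=69.0580 cont=64.6302 V=69.0580[EX]; j=1 S=125.3640 intr=20.2560 cont=30.9807 V=30.9807[hold]  S*(1)=76.5620
k=0: j=0 S=97.9700 intr=47.6500 cont=48.4384 V=48.4384[hold]  S*(0)=-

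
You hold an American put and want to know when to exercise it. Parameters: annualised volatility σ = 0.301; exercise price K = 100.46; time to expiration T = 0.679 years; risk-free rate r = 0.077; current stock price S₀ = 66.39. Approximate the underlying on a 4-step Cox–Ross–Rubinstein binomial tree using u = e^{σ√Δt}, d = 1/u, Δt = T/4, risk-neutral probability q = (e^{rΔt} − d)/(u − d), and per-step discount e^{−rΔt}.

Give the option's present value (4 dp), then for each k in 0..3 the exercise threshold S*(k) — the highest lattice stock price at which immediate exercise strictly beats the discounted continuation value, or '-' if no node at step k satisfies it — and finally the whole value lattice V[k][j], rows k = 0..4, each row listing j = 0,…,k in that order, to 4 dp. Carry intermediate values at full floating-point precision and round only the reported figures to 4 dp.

Δt=0.16975, u=1.13203, d=0.88337, q=0.52194, disc=e^(-rΔt)=0.98701
k=4 terminal: V=max(K-S,0) → 60.0333 48.6534 34.0700 15.3815 0.0000
k=3: j=0 S=45.7643 intr=54.6957 cont=53.3912 V=54.6957[EX]; j=1 S=58.6468 intr=41.8132 cont=40.5087 V=41.8132[EX]; j=2 S=75.1556 intr=25.3044 cont=23.9999 V=25.3044[EX]; j=3 S=96.3116 intr=4.1484 cont=7.2577 V=7.2577[hold]  S*(3)=75.1556
k=2: j=0 S=51.8066 intr=48.6534 cont=47.3488 V=48.6534[EX]; j=1 S=66.3900 intr=34.0700 cont=32.7655 V=34.0700[EX]; j=2 S=85.0785 intr=15.3815 cont=15.6787 V=15.6787[hold]  S*(2)=66.3900
k=1: j=0 S=58.6468 intr=41.8132 cont=40.5087 V=41.8132[EX]; j=1 S=75.1556 intr=25.3044 cont=24.1530 V=25.3044[EX]  S*(1)=75.1556
k=0: j=0 S=66.3900 intr=34.0700 cont=32.7655 V=34.0700[EX]  S*(0)=66.3900

price = 34.0700
boundary = 66.3900 75.1556 66.3900 75.1556
tree:
34.0700
41.8132 25.3044
48.6534 34.0700 15.6787
54.6957 41.8132 25.3044 7.2577
60.0333 48.6534 34.0700 15.3815 0.0000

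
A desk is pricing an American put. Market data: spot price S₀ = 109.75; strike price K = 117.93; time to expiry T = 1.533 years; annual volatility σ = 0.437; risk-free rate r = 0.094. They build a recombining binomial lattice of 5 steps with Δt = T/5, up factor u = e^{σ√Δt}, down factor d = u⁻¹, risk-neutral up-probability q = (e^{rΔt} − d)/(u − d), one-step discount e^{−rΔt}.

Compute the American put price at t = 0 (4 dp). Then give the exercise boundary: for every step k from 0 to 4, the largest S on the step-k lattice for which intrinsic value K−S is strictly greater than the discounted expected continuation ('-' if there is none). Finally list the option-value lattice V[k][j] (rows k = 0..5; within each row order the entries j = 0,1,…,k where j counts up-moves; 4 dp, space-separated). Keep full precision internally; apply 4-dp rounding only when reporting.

price = 21.7950
boundary = - - 67.6440 53.1057 67.6440
tree:
21.7950
33.7545 11.0935
50.2860 19.1742 3.6501
64.8243 31.9437 7.5081 0.0000
76.2379 50.2860 15.4439 0.0000 0.0000
85.1985 64.8243 31.7678 0.0000 0.0000 0.0000

Δt=0.30660  u=1.27376  d=0.78508  q=0.49963  discount=0.97159
step 5 (expiry): payoffs max(K−S,0) = 85.1985 64.8243 31.7678 0.0000 0.0000 0.0000
step 4: (k=4,j=0): S=41.6921, (K−S)⁺=76.2379, hold=72.8876 ⇒ V=76.2379 exercise | (k=4,j=1): S=67.6440, (K−S)⁺=50.2860, hold=46.9357 ⇒ V=50.2860 exercise | (k=4,j=2): S=109.7500, (K−S)⁺=8.1800, hold=15.4439 ⇒ V=15.4439 continue | (k=4,j=3): S=178.0655, (K−S)⁺=0.0000, hold=0.0000 ⇒ V=0.0000 continue | (k=4,j=4): S=288.9051, (K−S)⁺=0.0000, hold=0.0000 ⇒ V=0.0000 continue  boundary S*=67.6440
step 3: (k=3,j=0): S=53.1057, (K−S)⁺=64.8243, hold=61.4740 ⇒ V=64.8243 exercise | (k=3,j=1): S=86.1622, (K−S)⁺=31.7678, hold=31.9437 ⇒ V=31.9437 continue | (k=3,j=2): S=139.7952, (K−S)⁺=0.0000, hold=7.5081 ⇒ V=7.5081 continue | (k=3,j=3): S=226.8128, (K−S)⁺=0.0000, hold=0.0000 ⇒ V=0.0000 continue  boundary S*=53.1057
step 2: (k=2,j=0): S=67.6440, (K−S)⁺=50.2860, hold=47.0211 ⇒ V=50.2860 exercise | (k=2,j=1): S=109.7500, (K−S)⁺=8.1800, hold=19.1742 ⇒ V=19.1742 continue | (k=2,j=2): S=178.0655, (K−S)⁺=0.0000, hold=3.6501 ⇒ V=3.6501 continue  boundary S*=67.6440
step 1: (k=1,j=0): S=86.1622, (K−S)⁺=31.7678, hold=33.7545 ⇒ V=33.7545 continue | (k=1,j=1): S=139.7952, (K−S)⁺=0.0000, hold=11.0935 ⇒ V=11.0935 continue  boundary S*=-
step 0: (k=0,j=0): S=109.7500, (K−S)⁺=8.1800, hold=21.7950 ⇒ V=21.7950 continue  boundary S*=-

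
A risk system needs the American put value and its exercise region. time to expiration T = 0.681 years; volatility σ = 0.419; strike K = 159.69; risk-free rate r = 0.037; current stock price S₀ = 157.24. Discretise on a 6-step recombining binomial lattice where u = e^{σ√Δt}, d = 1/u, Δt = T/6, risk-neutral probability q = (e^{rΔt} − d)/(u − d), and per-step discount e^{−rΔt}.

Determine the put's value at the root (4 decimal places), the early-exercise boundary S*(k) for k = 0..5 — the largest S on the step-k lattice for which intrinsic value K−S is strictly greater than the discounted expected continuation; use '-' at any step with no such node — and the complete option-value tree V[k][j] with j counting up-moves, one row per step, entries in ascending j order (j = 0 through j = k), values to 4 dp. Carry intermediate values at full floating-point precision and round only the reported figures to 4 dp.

price = 20.8747
boundary = - - - 102.9551 118.5640 136.5394
tree:
20.8747
30.3247 10.8049
42.4532 17.4318 3.7098
56.7349 27.3306 6.8449 0.3409
70.2889 41.1260 12.6029 0.6579 0.0000
82.0585 56.7349 23.1506 1.2696 0.0000 0.0000
92.2787 70.2889 41.1260 2.4500 0.0000 0.0000 0.0000

Δt=0.11350, u=1.15161, d=0.86835, q=0.47963, disc=e^(-rΔt)=0.99581
k=6 terminal: V=max(K-S,0) → 92.2787 70.2889 41.1260 2.4500 0.0000 0.0000 0.0000
k=5: j=0 S=77.6315 intr=82.0585 cont=81.3893 V=82.0585[EX]; j=1 S=102.9551 intr=56.7349 cont=56.0657 V=56.7349[EX]; j=2 S=136.5394 intr=23.1506 cont=22.4814 V=23.1506[EX]; j=3 S=181.0790 intr=0.0000 cont=1.2696 V=1.2696[hold]; j=4 S=240.1476 intr=0.0000 cont=0.0000 V=0.0000[hold]; j=5 S=318.4845 intr=0.0000 cont=0.0000 V=0.0000[hold]  S*(5)=136.5394
k=4: j=0 S=89.4011 intr=70.2889 cont=69.6197 V=70.2889[EX]; j=1 S=118.5640 intr=41.1260 cont=40.4568 V=41.1260[EX]; j=2 S=157.2400 intr=2.4500 cont=12.6029 V=12.6029[hold]; j=3 S=208.5322 intr=0.0000 cont=0.6579 V=0.6579[hold]; j=4 S=276.5561 intr=0.0000 cont=0.0000 V=0.0000[hold]  S*(4)=118.5640
k=3: j=0 S=102.9551 intr=56.7349 cont=56.0657 V=56.7349[EX]; j=1 S=136.5394 intr=23.1506 cont=27.3306 V=27.3306[hold]; j=2 S=181.0790 intr=0.0000 cont=6.8449 V=6.8449[hold]; j=3 S=240.1476 intr=0.0000 cont=0.3409 V=0.3409[hold]  S*(3)=102.9551
k=2: j=0 S=118.5640 intr=41.1260 cont=42.4532 V=42.4532[hold]; j=1 S=157.2400 intr=2.4500 cont=17.4318 V=17.4318[hold]; j=2 S=208.5322 intr=0.0000 cont=3.7098 V=3.7098[hold]  S*(2)=-
k=1: j=0 S=136.5394 intr=23.1506 cont=30.3247 V=30.3247[hold]; j=1 S=181.0790 intr=0.0000 cont=10.8049 V=10.8049[hold]  S*(1)=-
k=0: j=0 S=157.2400 intr=2.4500 cont=20.8747 V=20.8747[hold]  S*(0)=-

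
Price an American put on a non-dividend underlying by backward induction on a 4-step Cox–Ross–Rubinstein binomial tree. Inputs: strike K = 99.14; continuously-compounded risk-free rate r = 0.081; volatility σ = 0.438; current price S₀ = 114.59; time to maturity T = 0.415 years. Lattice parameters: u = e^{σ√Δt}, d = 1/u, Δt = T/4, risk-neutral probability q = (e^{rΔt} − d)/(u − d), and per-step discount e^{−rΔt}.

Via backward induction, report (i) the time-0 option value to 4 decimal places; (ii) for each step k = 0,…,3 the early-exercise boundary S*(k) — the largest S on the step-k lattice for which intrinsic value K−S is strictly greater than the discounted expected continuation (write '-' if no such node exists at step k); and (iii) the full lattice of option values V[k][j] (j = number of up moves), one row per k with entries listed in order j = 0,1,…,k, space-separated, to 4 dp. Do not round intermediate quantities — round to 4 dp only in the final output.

price = 5.3891
boundary = - - - 75.0472
tree:
5.3891
9.1859 1.6014
15.2017 3.1954 0.0000
24.0928 6.3758 0.0000 0.0000
33.9675 12.7218 0.0000 0.0000 0.0000

params: Δt=0.10375 u=1.15152 d=0.86842 q=0.49460 e^(-rΔt)=0.99163
t_4 payoffs: 33.9675 12.7218 0.0000 0.0000 0.0000
t_3: node(3,0) S=75.0472 payoff=24.0928 vs cont=23.2631 → 24.0928 [stop]  node(3,1) S=99.5121 payoff=0.0000 vs cont=6.3758 → 6.3758 [wait]  node(3,2) S=131.9524 payoff=0.0000 vs cont=0.0000 → 0.0000 [wait]  node(3,3) S=174.9680 payoff=0.0000 vs cont=0.0000 → 0.0000 [wait]  ⇒ S*(3)=75.0472
t_2: node(2,0) S=86.4182 payoff=12.7218 vs cont=15.2017 → 15.2017 [wait]  node(2,1) S=114.5900 payoff=0.0000 vs cont=3.1954 → 3.1954 [wait]  node(2,2) S=151.9456 payoff=0.0000 vs cont=0.0000 → 0.0000 [wait]  ⇒ S*(2)=-
t_1: node(1,0) S=99.5121 payoff=0.0000 vs cont=9.1859 → 9.1859 [wait]  node(1,1) S=131.9524 payoff=0.0000 vs cont=1.6014 → 1.6014 [wait]  ⇒ S*(1)=-
t_0: node(0,0) S=114.5900 payoff=0.0000 vs cont=5.3891 → 5.3891 [wait]  ⇒ S*(0)=-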